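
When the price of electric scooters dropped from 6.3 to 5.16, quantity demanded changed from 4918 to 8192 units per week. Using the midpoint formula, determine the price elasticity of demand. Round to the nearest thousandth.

%Δq = (8192 − 4918)/[(4918 + 8192)/2] = 3274/6555 ≈ 0.4995.
%Δp = (5.16 − 6.3)/[(6.3 + 5.16)/2] = -1.14/5.73 ≈ -0.1990.
Arc elasticity E = %Δq/%Δp ≈ 0.4995/-0.1990 ≈ -2.510.
|E| > 1: demand is elastic over this range.

-2.510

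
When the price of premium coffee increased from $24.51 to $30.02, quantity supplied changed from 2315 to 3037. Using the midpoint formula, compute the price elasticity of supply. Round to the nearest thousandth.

%ΔQ = (3037 − 2315)/[(2315 + 3037)/2] = 722/2676 ≈ 0.2698.
%Δp = (30.02 − 24.51)/[(24.51 + 30.02)/2] = 5.51/27.265 ≈ 0.2021.
Arc elasticity E = %ΔQ/%Δp ≈ 0.2698/0.2021 ≈ 1.335.
|E| > 1: supply is elastic over this range.

1.335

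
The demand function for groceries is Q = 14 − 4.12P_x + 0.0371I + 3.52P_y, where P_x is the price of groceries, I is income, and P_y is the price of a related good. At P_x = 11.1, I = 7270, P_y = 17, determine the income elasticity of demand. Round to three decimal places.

0.906

Evaluating quantity at (P_x, I, P_y) gives Q = 14 − 4.12(11.1) + 0.0371(7270) + 3.52(17) = 14 − 45.732 + 269.717 + 59.84 = 297.825.
∂Q/∂I = +0.0371, so E_I = 0.0371·(7270/297.825) ≈ 0.906.
E_I ∈ (0,1): normal good (necessity).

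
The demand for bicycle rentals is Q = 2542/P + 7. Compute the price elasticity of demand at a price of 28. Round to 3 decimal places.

At P = 28, Q = 97.7857.
dQ/dP = −2542/P² = −3.2423.
Point elasticity E = (dQ/dP)·(P/Q) = -3.2423 × 28/97.7857 ≈ -0.928.
|E| < 1, so demand is inelastic at this price.

-0.928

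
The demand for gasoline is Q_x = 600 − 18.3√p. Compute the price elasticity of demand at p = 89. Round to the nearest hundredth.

-0.20

At p = 89, Q_x = 427.3581.
dQ_x/dp = −18.3/(2√p) = −18.3/(2·9.434).
Point elasticity E = (dQ_x/dp)·(p/Q_x) = -0.9699 × 89/427.3581 ≈ -0.20.
|E| < 1, so demand is inelastic at this price.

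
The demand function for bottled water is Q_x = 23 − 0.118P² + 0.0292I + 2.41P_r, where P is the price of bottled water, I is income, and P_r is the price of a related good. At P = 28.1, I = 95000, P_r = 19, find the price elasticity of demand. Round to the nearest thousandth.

-0.068

First evaluate Q_x: 23 − 0.118(28.1)² + 0.0292(95000) + 2.41(19) = 23 − 93.174 + 2774 + 45.79 = 2749.616.
∂Q_x/∂P = −2·0.118·P = -6.6316, so E_p = -6.6316·(28.1/2749.616) ≈ -0.068.
|E_p| < 1: demand is inelastic.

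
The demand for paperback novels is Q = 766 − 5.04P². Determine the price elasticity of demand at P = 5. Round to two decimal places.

At P = 5, Q = 640.
dQ/dP = −2·5.04·P = −50.4.
Point elasticity E = (dQ/dP)·(P/Q) = -50.4 × 5/640 ≈ -0.39.
|E| < 1, so demand is inelastic at this price.

-0.39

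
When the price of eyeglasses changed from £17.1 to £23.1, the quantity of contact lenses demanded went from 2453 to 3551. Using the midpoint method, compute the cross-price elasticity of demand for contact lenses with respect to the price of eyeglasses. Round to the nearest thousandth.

1.225

%ΔQ_x = (3551 − 2453)/[(2453+3551)/2] = 1098/3002 ≈ 0.3658.
%ΔP_y = (23.1 − 17.1)/[(17.1+23.1)/2] ≈ 0.2985.
E_xy = 0.3658/0.2985 ≈ 1.225.
E_xy > 0, so contact lenses and eyeglasses are substitutes.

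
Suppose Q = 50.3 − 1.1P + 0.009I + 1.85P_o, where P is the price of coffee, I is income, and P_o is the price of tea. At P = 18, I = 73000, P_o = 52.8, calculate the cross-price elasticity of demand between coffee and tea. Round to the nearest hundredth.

0.12

First evaluate Q: 50.3 − 1.1(18) + 0.009(73000) + 1.85(52.8) = 50.3 − 19.8 + 657 + 97.68 = 785.18.
∂Q/∂P_o = +1.85, so E_xy = 1.85·(52.8/785.18) ≈ 0.12.
E_xy > 0: the goods are substitutes.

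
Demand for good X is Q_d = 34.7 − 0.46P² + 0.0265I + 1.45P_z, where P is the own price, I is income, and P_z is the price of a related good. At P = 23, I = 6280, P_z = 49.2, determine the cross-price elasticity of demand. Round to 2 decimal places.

2.45

Substituting, Q_d = 34.7 − 0.46(23)² + 0.0265(6280) + 1.45(49.2) = 34.7 − 243.34 + 166.42 + 71.34 = 29.12.
∂Q_d/∂P_z = +1.45, so E_xy = 1.45·(49.2/29.12) ≈ 2.45.
E_xy > 0: the goods are substitutes.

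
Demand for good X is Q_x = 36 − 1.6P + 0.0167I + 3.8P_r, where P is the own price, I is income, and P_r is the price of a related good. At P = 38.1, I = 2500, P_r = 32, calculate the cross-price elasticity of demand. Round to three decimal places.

First evaluate Q_x: 36 − 1.6(38.1) + 0.0167(2500) + 3.8(32) = 36 − 60.96 + 41.75 + 121.6 = 138.39.
∂Q_x/∂P_r = +3.8, so E_xy = 3.8·(32/138.39) ≈ 0.879.
E_xy > 0: the goods are substitutes.

0.879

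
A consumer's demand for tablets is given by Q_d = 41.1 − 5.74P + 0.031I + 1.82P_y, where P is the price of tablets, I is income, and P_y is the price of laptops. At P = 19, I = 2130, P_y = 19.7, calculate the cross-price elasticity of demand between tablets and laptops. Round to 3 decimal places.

1.057

First evaluate Q_d: 41.1 − 5.74(19) + 0.031(2130) + 1.82(19.7) = 41.1 − 109.06 + 66.03 + 35.854 = 33.924.
∂Q_d/∂P_y = +1.82, so E_xy = 1.82·(19.7/33.924) ≈ 1.057.
E_xy > 0: the goods are substitutes.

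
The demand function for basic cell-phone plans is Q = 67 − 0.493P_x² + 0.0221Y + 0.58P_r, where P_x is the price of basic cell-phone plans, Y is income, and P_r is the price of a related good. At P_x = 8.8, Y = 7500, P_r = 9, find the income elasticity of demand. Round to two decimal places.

Substituting, Q = 67 − 0.493(8.8)² + 0.0221(7500) + 0.58(9) = 67 − 38.1779 + 165.75 + 5.22 = 199.7921.
∂Q/∂Y = +0.0221, so E_I = 0.0221·(7500/199.7921) ≈ 0.83.
E_I ∈ (0,1): normal good (necessity).

0.83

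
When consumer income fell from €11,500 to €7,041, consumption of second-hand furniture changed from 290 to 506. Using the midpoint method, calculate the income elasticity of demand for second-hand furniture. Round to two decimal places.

-1.13

%ΔQ = (506 − 290)/[(290+506)/2] = 216/398 ≈ 0.5427.
%ΔI = (7,041 − 11,500)/[(11,500+7,041)/2] = -4459/9270.5 ≈ -0.4810.
E_I = %ΔQ/%ΔI ≈ -1.13.
E_I < 0: inferior good.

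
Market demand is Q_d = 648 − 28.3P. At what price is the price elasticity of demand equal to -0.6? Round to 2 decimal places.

Set −bP/(a − bP) = −0.6 ⇒ bP = 0.6(a − bP) ⇒ bP(1+0.6) = 0.6·a.
P = 0.6·648/(28.3·1.6) ≈ 8.59.

8.59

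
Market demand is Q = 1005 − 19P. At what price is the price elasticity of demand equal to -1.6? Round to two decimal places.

Set −bP/(a − bP) = −1.6 ⇒ bP = 1.6(a − bP) ⇒ bP(1+1.6) = 1.6·a.
P = 1.6·1005/(19·2.6) ≈ 32.55.

32.55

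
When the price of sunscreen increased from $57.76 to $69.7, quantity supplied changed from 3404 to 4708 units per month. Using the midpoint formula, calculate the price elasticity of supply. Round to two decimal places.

%Δq = (4708 − 3404)/[(3404 + 4708)/2] = 1304/4056 ≈ 0.3215.
%ΔP = (69.7 − 57.76)/[(57.76 + 69.7)/2] = 11.94/63.73 ≈ 0.1874.
Arc elasticity E = %Δq/%ΔP ≈ 0.3215/0.1874 ≈ 1.72.
|E| > 1: supply is elastic over this range.

1.72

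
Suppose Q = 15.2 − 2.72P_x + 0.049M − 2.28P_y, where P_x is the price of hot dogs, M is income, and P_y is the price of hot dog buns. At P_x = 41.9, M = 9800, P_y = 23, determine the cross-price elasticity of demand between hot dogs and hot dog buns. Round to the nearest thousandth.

-0.159

Substituting, Q = 15.2 − 2.72(41.9) + 0.049(9800) − 2.28(23) = 15.2 − 113.968 + 480.2 − 52.44 = 328.992.
∂Q/∂P_y = −2.28, so E_xy = -2.28·(23/328.992) ≈ -0.159.
E_xy < 0: the goods are complements.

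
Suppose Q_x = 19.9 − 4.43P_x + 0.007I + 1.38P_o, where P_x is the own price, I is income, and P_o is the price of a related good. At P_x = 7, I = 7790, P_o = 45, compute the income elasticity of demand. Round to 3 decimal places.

0.517

Substituting, Q_x = 19.9 − 4.43(7) + 0.007(7790) + 1.38(45) = 19.9 − 31.01 + 54.53 + 62.1 = 105.52.
∂Q_x/∂I = +0.007, so E_I = 0.007·(7790/105.52) ≈ 0.517.
E_I ∈ (0,1): normal good (necessity).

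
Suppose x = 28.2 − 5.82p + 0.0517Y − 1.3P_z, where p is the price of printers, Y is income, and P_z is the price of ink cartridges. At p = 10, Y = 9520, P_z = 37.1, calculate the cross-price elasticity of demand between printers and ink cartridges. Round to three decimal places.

-0.117

Substituting, x = 28.2 − 5.82(10) + 0.0517(9520) − 1.3(37.1) = 28.2 − 58.2 + 492.184 − 48.23 = 413.954.
∂x/∂P_z = −1.3, so E_xy = -1.3·(37.1/413.954) ≈ -0.117.
E_xy < 0: the goods are complements.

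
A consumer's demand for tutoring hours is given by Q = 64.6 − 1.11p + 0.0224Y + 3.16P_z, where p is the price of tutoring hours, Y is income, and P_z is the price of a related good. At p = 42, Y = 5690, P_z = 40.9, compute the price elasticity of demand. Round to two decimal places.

-0.17

Q = 64.6 − 1.11(42) + 0.0224(5690) + 3.16(40.9) = 64.6 − 46.62 + 127.456 + 129.244 = 274.68.
∂Q/∂p = −1.11, so E_p = (−1.11)·(42/274.68) ≈ -0.17.
|E_p| < 1: demand is inelastic.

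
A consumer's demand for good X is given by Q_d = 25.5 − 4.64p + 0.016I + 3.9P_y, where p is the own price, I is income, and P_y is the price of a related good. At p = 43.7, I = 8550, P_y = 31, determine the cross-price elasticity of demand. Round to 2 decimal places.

At the given point, Q_d = 25.5 − 4.64(43.7) + 0.016(8550) + 3.9(31) = 25.5 − 202.768 + 136.8 + 120.9 = 80.432.
∂Q_d/∂P_y = +3.9, so E_xy = 3.9·(31/80.432) ≈ 1.50.
E_xy > 0: the goods are substitutes.

1.50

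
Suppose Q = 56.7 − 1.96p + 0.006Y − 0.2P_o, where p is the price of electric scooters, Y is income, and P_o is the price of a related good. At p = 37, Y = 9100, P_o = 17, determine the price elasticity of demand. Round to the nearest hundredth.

Substituting, Q = 56.7 − 1.96(37) + 0.006(9100) − 0.2(17) = 56.7 − 72.52 + 54.6 − 3.4 = 35.38.
∂Q/∂p = −1.96, so E_p = (−1.96)·(37/35.38) ≈ -2.05.
|E_p| > 1: demand is elastic.

-2.05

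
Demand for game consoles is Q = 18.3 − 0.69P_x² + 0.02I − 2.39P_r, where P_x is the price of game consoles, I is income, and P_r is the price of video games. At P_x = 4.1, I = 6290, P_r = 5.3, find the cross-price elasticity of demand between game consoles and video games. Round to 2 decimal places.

-0.11

First evaluate Q: 18.3 − 0.69(4.1)² + 0.02(6290) − 2.39(5.3) = 18.3 − 11.5989 + 125.8 − 12.667 = 119.8341.
∂Q/∂P_r = −2.39, so E_xy = -2.39·(5.3/119.8341) ≈ -0.11.
E_xy < 0: the goods are complements.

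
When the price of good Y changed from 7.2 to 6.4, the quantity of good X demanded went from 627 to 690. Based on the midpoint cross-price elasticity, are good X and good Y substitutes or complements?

complements

%ΔQ_x = (690 − 627)/[(627+690)/2] = 63/658.5 ≈ 0.0957.
%ΔP_y = (6.4 − 7.2)/[(7.2+6.4)/2] ≈ -0.1176.
E_xy = 0.0957/-0.1176 ≈ -0.813.
E_xy < 0, so the goods are complements.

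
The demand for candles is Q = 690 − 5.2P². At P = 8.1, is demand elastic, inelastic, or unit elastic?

At P = 8.1, Q = 348.828.
dQ/dP = −2·5.2·P = −84.24.
Point elasticity E = (dQ/dP)·(P/Q) = -84.24 × 8.1/348.828 ≈ -1.956.
|E| ≈ 1.956 > 1, so demand is elastic.

elastic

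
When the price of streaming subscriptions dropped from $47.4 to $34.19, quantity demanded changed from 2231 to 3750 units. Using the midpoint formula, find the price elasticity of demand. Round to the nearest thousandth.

%Δq = (3750 − 2231)/[(2231 + 3750)/2] = 1519/2990.5 ≈ 0.5079.
%ΔP = (34.19 − 47.4)/[(47.4 + 34.19)/2] = -13.21/40.795 ≈ -0.3238.
Arc elasticity E = %Δq/%ΔP ≈ 0.5079/-0.3238 ≈ -1.569.
|E| > 1: demand is elastic over this range.

-1.569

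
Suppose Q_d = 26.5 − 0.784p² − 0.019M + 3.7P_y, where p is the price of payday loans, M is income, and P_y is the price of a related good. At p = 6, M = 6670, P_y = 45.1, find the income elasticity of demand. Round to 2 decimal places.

-3.30

Evaluating quantity at (p, M, P_y) gives Q_d = 26.5 − 0.784(6)² − 0.019(6670) + 3.7(45.1) = 26.5 − 28.224 − 126.73 + 166.87 = 38.416.
∂Q_d/∂M = −0.019, so E_I = -0.019·(6670/38.416) ≈ -3.30.
E_I < 0: inferior good.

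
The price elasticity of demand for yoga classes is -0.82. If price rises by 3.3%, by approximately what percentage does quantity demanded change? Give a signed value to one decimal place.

-2.7

%ΔQ ≈ E × %ΔP = (-0.82) × (3.3%) ≈ -2.7%.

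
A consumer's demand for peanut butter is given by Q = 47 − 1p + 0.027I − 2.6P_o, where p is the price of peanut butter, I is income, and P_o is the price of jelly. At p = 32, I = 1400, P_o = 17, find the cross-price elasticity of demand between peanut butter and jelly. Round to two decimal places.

-5.14

Evaluating quantity at (p, I, P_o) gives Q = 47 − 1(32) + 0.027(1400) − 2.6(17) = 47 − 32 + 37.8 − 44.2 = 8.6.
∂Q/∂P_o = −2.6, so E_xy = -2.6·(17/8.6) ≈ -5.14.
E_xy < 0: the goods are complements.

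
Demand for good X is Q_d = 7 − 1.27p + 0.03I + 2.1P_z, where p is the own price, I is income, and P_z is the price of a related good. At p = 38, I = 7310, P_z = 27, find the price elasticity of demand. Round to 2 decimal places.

-0.21

Q_d = 7 − 1.27(38) + 0.03(7310) + 2.1(27) = 7 − 48.26 + 219.3 + 56.7 = 234.74.
∂Q_d/∂p = −1.27, so E_p = (−1.27)·(38/234.74) ≈ -0.21.
|E_p| < 1: demand is inelastic.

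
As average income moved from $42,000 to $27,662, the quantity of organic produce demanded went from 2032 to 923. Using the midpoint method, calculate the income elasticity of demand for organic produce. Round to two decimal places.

%ΔQ = (923 − 2032)/[(2032+923)/2] = -1109/1477.5 ≈ -0.7506.
%ΔM = (27,662 − 42,000)/[(42,000+27,662)/2] = -14338/34831 ≈ -0.4116.
E_I = %ΔQ/%ΔM ≈ 1.82.
E_I > 1: normal good (luxury).

1.82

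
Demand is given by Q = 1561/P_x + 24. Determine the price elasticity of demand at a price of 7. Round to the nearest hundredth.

-0.90

At P_x = 7, Q = 247.
dQ/dP_x = −1561/P_x² = −31.8571.
Point elasticity E = (dQ/dP_x)·(P_x/Q) = -31.8571 × 7/247 ≈ -0.90.
|E| < 1, so demand is inelastic at this price.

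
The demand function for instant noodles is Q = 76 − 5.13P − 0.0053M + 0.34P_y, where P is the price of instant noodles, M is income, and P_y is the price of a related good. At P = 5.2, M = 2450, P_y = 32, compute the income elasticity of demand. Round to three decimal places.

-0.275

First evaluate Q: 76 − 5.13(5.2) − 0.0053(2450) + 0.34(32) = 76 − 26.676 − 12.985 + 10.88 = 47.219.
∂Q/∂M = −0.0053, so E_I = -0.0053·(2450/47.219) ≈ -0.275.
E_I < 0: inferior good.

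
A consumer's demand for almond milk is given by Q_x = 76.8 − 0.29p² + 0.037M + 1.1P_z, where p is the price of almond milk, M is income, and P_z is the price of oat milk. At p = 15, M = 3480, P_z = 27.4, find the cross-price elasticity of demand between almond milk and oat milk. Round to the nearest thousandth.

Substituting, Q_x = 76.8 − 0.29(15)² + 0.037(3480) + 1.1(27.4) = 76.8 − 65.25 + 128.76 + 30.14 = 170.45.
∂Q_x/∂P_z = +1.1, so E_xy = 1.1·(27.4/170.45) ≈ 0.177.
E_xy > 0: the goods are substitutes.

0.177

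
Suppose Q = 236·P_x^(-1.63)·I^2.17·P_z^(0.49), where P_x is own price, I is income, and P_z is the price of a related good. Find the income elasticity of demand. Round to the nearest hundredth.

For a Cobb–Douglas (constant-elasticity) form Q = A·I^α·…, the elasticity with respect to I equals the exponent α at every point.
Here the exponent on I is 2.17, so the income elasticity of demand is 2.17.

2.17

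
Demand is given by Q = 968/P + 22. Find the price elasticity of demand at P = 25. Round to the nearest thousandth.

-0.638

At P = 25, Q = 60.72.
dQ/dP = −968/P² = −1.5488.
Point elasticity E = (dQ/dP)·(P/Q) = -1.5488 × 25/60.72 ≈ -0.638.
|E| < 1, so demand is inelastic at this price.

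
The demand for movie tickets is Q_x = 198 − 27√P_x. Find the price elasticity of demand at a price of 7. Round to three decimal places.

At P_x = 7, Q_x = 126.5647.
dQ_x/dP_x = −27/(2√P_x) = −27/(2·2.6458).
Point elasticity E = (dQ_x/dP_x)·(P_x/Q_x) = -5.1025 × 7/126.5647 ≈ -0.282.
|E| < 1, so demand is inelastic at this price.

-0.282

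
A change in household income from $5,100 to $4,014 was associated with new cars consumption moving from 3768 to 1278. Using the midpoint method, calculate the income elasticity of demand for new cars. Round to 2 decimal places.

4.14

%ΔQ = (1278 − 3768)/[(3768+1278)/2] = -2490/2523 ≈ -0.9869.
%ΔI = (4,014 − 5,100)/[(5,100+4,014)/2] = -1086/4557 ≈ -0.2383.
E_I = %ΔQ/%ΔI ≈ 4.14.
E_I > 1: normal good (luxury).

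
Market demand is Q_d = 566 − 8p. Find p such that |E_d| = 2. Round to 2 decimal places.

47.17

Set −bp/(a − bp) = −2 ⇒ bp = 2(a − bp) ⇒ bp(1+2) = 2·a.
p = 2·566/(8·3) ≈ 47.17.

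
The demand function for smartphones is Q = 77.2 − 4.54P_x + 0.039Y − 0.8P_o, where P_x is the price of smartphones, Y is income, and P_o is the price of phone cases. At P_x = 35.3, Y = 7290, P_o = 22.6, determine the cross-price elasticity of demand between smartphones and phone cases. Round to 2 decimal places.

Substituting, Q = 77.2 − 4.54(35.3) + 0.039(7290) − 0.8(22.6) = 77.2 − 160.262 + 284.31 − 18.08 = 183.168.
∂Q/∂P_o = −0.8, so E_xy = -0.8·(22.6/183.168) ≈ -0.10.
E_xy < 0: the goods are complements.

-0.10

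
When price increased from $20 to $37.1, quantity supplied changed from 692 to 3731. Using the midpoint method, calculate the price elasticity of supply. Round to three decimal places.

2.294

%Δq = (3731 − 692)/[(692 + 3731)/2] = 3039/2211.5 ≈ 1.3742.
%Δp = (37.1 − 20)/[(20 + 37.1)/2] = 17.1/28.55 ≈ 0.5989.
Arc elasticity E = %Δq/%Δp ≈ 1.3742/0.5989 ≈ 2.294.
|E| > 1: supply is elastic over this range.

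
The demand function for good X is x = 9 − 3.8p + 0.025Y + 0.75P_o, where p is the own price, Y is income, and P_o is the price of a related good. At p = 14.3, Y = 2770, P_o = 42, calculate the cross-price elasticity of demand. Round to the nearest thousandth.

x = 9 − 3.8(14.3) + 0.025(2770) + 0.75(42) = 9 − 54.34 + 69.25 + 31.5 = 55.41.
∂x/∂P_o = +0.75, so E_xy = 0.75·(42/55.41) ≈ 0.568.
E_xy > 0: the goods are substitutes.

0.568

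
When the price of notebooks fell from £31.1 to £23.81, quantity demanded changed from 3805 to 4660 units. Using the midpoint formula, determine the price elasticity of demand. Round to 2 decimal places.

%Δq = (4660 − 3805)/[(3805 + 4660)/2] = 855/4232.5 ≈ 0.2020.
%ΔP = (23.81 − 31.1)/[(31.1 + 23.81)/2] = -7.29/27.455 ≈ -0.2655.
Arc elasticity E = %Δq/%ΔP ≈ 0.2020/-0.2655 ≈ -0.76.
|E| < 1: demand is inelastic over this range.

-0.76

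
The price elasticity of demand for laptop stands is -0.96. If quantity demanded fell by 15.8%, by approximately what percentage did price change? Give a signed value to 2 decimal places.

16.46

%ΔQ ≈ E × %ΔP ⇒ %ΔP = %ΔQ / E = (-15.8%)/(-0.96) ≈ 16.46%.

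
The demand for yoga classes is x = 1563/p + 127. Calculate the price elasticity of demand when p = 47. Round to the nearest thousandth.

At p = 47, x = 160.2553.
dx/dp = −1563/p² = −0.7076.
Point elasticity E = (dx/dp)·(p/x) = -0.7076 × 47/160.2553 ≈ -0.208.
|E| < 1, so demand is inelastic at this price.

-0.208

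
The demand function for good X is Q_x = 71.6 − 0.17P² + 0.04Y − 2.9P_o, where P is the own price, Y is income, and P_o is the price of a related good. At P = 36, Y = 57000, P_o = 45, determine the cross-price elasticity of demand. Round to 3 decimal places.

Q_x = 71.6 − 0.17(36)² + 0.04(57000) − 2.9(45) = 71.6 − 220.32 + 2280 − 130.5 = 2000.78.
∂Q_x/∂P_o = −2.9, so E_xy = -2.9·(45/2000.78) ≈ -0.065.
E_xy < 0: the goods are complements.

-0.065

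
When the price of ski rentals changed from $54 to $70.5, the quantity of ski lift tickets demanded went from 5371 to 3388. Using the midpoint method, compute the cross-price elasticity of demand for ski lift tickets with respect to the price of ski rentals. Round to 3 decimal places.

%ΔQ_x = (3388 − 5371)/[(5371+3388)/2] = -1983/4379.5 ≈ -0.4528.
%ΔP_y = (70.5 − 54)/[(54+70.5)/2] ≈ 0.2651.
E_xy = -0.4528/0.2651 ≈ -1.708.
E_xy < 0, so ski lift tickets and ski rentals are complements.

-1.708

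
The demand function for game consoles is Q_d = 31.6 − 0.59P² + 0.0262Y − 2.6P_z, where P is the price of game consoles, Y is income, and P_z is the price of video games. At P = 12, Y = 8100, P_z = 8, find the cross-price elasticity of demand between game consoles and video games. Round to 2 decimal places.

-0.15

At the given point, Q_d = 31.6 − 0.59(12)² + 0.0262(8100) − 2.6(8) = 31.6 − 84.96 + 212.22 − 20.8 = 138.06.
∂Q_d/∂P_z = −2.6, so E_xy = -2.6·(8/138.06) ≈ -0.15.
E_xy < 0: the goods are complements.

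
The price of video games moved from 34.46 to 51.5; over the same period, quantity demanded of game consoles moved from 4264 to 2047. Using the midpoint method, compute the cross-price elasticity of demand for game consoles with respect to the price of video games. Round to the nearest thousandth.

-1.772

%ΔQ_x = (2047 − 4264)/[(4264+2047)/2] = -2217/3155.5 ≈ -0.7026.
%ΔP_y = (51.5 − 34.46)/[(34.46+51.5)/2] ≈ 0.3965.
E_xy = -0.7026/0.3965 ≈ -1.772.
E_xy < 0, so game consoles and video games are complements.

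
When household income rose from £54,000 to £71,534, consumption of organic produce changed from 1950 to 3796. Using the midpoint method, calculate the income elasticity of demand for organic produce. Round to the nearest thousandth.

%ΔQ = (3796 − 1950)/[(1950+3796)/2] = 1846/2873 ≈ 0.6425.
%ΔI = (71,534 − 54,000)/[(54,000+71,534)/2] = 17534/62767 ≈ 0.2794.
E_I = %ΔQ/%ΔI ≈ 2.300.
E_I > 1: normal good (luxury).

2.300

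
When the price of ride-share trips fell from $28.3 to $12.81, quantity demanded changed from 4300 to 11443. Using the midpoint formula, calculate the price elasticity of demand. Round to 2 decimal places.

%ΔQ = (11443 − 4300)/[(4300 + 11443)/2] = 7143/7871.5 ≈ 0.9075.
%Δp = (12.81 − 28.3)/[(28.3 + 12.81)/2] = -15.49/20.555 ≈ -0.7536.
Arc elasticity E = %ΔQ/%Δp ≈ 0.9075/-0.7536 ≈ -1.20.
|E| > 1: demand is elastic over this range.

-1.20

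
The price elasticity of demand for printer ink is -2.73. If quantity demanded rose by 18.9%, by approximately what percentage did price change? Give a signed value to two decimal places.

-6.92

%ΔQ ≈ E × %ΔP ⇒ %ΔP = %ΔQ / E = (18.9%)/(-2.73) ≈ -6.92%.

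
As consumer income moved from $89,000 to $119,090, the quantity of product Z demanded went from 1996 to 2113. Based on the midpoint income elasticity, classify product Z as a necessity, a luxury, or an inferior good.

necessity

%ΔQ = (2113 − 1996)/[(1996+2113)/2] = 117/2054.5 ≈ 0.0569.
%ΔI = (119,090 − 89,000)/[(89,000+119,090)/2] = 30090/104045 ≈ 0.2892.
E_I = %ΔQ/%ΔI ≈ 0.197.
E_I ∈ (0,1): normal good (necessity).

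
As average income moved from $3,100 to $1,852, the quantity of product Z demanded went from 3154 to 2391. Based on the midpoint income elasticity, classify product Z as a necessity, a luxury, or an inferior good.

%ΔQ = (2391 − 3154)/[(3154+2391)/2] = -763/2772.5 ≈ -0.2752.
%ΔI = (1,852 − 3,100)/[(3,100+1,852)/2] = -1248/2476 ≈ -0.5040.
E_I = %ΔQ/%ΔI ≈ 0.546.
E_I ∈ (0,1): normal good (necessity).

necessity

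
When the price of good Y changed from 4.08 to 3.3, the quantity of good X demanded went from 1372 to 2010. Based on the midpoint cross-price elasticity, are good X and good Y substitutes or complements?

complements

%ΔQ_x = (2010 − 1372)/[(1372+2010)/2] = 638/1691 ≈ 0.3773.
%ΔP_y = (3.3 − 4.08)/[(4.08+3.3)/2] ≈ -0.2114.
E_xy = 0.3773/-0.2114 ≈ -1.785.
E_xy < 0, so the goods are complements.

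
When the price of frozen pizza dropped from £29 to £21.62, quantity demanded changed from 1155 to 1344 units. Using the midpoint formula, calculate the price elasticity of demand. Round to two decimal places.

-0.52

%Δq = (1344 − 1155)/[(1155 + 1344)/2] = 189/1249.5 ≈ 0.1513.
%ΔP = (21.62 − 29)/[(29 + 21.62)/2] = -7.38/25.31 ≈ -0.2916.
Arc elasticity E = %Δq/%ΔP ≈ 0.1513/-0.2916 ≈ -0.52.
|E| < 1: demand is inelastic over this range.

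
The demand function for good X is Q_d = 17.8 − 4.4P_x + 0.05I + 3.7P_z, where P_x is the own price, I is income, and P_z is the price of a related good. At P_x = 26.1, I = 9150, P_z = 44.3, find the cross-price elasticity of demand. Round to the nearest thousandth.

Substituting, Q_d = 17.8 − 4.4(26.1) + 0.05(9150) + 3.7(44.3) = 17.8 − 114.84 + 457.5 + 163.91 = 524.37.
∂Q_d/∂P_z = +3.7, so E_xy = 3.7·(44.3/524.37) ≈ 0.313.
E_xy > 0: the goods are substitutes.

0.313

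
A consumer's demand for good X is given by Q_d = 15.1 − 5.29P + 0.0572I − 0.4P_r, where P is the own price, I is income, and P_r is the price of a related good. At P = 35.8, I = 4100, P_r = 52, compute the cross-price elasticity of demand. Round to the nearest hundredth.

At the given point, Q_d = 15.1 − 5.29(35.8) + 0.0572(4100) − 0.4(52) = 15.1 − 189.382 + 234.52 − 20.8 = 39.438.
∂Q_d/∂P_r = −0.4, so E_xy = -0.4·(52/39.438) ≈ -0.53.
E_xy < 0: the goods are complements.

-0.53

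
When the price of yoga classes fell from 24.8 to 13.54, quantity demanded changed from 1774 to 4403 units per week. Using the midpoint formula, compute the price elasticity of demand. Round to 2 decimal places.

-1.45

%Δq = (4403 − 1774)/[(1774 + 4403)/2] = 2629/3088.5 ≈ 0.8512.
%ΔP = (13.54 − 24.8)/[(24.8 + 13.54)/2] = -11.26/19.17 ≈ -0.5874.
Arc elasticity E = %Δq/%ΔP ≈ 0.8512/-0.5874 ≈ -1.45.
|E| > 1: demand is elastic over this range.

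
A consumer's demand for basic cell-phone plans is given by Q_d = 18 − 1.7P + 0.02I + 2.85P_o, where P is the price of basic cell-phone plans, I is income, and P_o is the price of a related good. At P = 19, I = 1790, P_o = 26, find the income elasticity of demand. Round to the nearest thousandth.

0.374

Substituting, Q_d = 18 − 1.7(19) + 0.02(1790) + 2.85(26) = 18 − 32.3 + 35.8 + 74.1 = 95.6.
∂Q_d/∂I = +0.02, so E_I = 0.02·(1790/95.6) ≈ 0.374.
E_I ∈ (0,1): normal good (necessity).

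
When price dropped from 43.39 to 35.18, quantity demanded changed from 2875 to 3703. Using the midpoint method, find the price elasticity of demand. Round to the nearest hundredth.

-1.20

%ΔQ = (3703 − 2875)/[(2875 + 3703)/2] = 828/3289 ≈ 0.2517.
%ΔP = (35.18 − 43.39)/[(43.39 + 35.18)/2] = -8.21/39.285 ≈ -0.2090.
Arc elasticity E = %ΔQ/%ΔP ≈ 0.2517/-0.2090 ≈ -1.20.
|E| > 1: demand is elastic over this range.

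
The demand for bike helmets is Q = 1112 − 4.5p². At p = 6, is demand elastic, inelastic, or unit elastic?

At p = 6, Q = 950.
dQ/dp = −2·4.5·p = −54.
Point elasticity E = (dQ/dp)·(p/Q) = -54 × 6/950 ≈ -0.341.
|E| ≈ 0.341 < 1, so demand is inelastic.

inelastic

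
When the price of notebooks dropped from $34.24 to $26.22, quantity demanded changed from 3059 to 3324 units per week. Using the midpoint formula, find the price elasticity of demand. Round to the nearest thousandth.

%Δq = (3324 − 3059)/[(3059 + 3324)/2] = 265/3191.5 ≈ 0.0830.
%ΔP = (26.22 − 34.24)/[(34.24 + 26.22)/2] = -8.02/30.23 ≈ -0.2653.
Arc elasticity E = %Δq/%ΔP ≈ 0.0830/-0.2653 ≈ -0.313.
|E| < 1: demand is inelastic over this range.

-0.313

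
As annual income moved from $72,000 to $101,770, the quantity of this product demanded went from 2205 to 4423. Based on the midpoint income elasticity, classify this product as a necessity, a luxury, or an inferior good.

%ΔQ = (4423 − 2205)/[(2205+4423)/2] = 2218/3314 ≈ 0.6693.
%ΔY = (101,770 − 72,000)/[(72,000+101,770)/2] = 29770/86885 ≈ 0.3426.
E_I = %ΔQ/%ΔY ≈ 1.953.
E_I > 1: normal good (luxury).

luxury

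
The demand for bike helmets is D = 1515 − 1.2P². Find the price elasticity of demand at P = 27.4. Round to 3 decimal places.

-2.934

At P = 27.4, D = 614.088.
dD/dP = −2·1.2·P = −65.76.
Point elasticity E = (dD/dP)·(P/D) = -65.76 × 27.4/614.088 ≈ -2.934.
|E| > 1, so demand is elastic at this price.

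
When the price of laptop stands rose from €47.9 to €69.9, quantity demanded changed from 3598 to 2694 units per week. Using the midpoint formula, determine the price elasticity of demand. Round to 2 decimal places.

%Δq = (2694 − 3598)/[(3598 + 2694)/2] = -904/3146 ≈ -0.2873.
%ΔP = (69.9 − 47.9)/[(47.9 + 69.9)/2] = 22/58.9 ≈ 0.3735.
Arc elasticity E = %Δq/%ΔP ≈ -0.2873/0.3735 ≈ -0.77.
|E| < 1: demand is inelastic over this range.

-0.77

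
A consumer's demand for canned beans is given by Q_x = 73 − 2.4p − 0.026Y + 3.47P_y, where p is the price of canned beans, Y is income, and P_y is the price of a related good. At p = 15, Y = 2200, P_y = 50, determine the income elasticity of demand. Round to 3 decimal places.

Q_x = 73 − 2.4(15) − 0.026(2200) + 3.47(50) = 73 − 36 − 57.2 + 173.5 = 153.3.
∂Q_x/∂Y = −0.026, so E_I = -0.026·(2200/153.3) ≈ -0.373.
E_I < 0: inferior good.

-0.373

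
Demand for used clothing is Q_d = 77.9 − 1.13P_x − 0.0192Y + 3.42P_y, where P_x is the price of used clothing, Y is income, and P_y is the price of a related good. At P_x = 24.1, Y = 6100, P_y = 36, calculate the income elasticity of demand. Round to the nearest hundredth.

Evaluating quantity at (P_x, Y, P_y) gives Q_d = 77.9 − 1.13(24.1) − 0.0192(6100) + 3.42(36) = 77.9 − 27.233 − 117.12 + 123.12 = 56.667.
∂Q_d/∂Y = −0.0192, so E_I = -0.0192·(6100/56.667) ≈ -2.07.
E_I < 0: inferior good.

-2.07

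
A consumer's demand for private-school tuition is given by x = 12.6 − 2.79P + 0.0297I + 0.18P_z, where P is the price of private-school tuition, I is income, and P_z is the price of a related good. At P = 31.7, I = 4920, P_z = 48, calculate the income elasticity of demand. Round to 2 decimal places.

Substituting, x = 12.6 − 2.79(31.7) + 0.0297(4920) + 0.18(48) = 12.6 − 88.443 + 146.124 + 8.64 = 78.921.
∂x/∂I = +0.0297, so E_I = 0.0297·(4920/78.921) ≈ 1.85.
E_I > 1: normal good (luxury).

1.85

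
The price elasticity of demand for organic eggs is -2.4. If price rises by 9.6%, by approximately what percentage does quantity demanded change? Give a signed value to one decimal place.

-23.0

%ΔQ ≈ E × %ΔP = (-2.4) × (9.6%) ≈ -23.0%.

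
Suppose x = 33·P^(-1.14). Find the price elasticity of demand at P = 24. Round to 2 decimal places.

For a Cobb–Douglas (constant-elasticity) form x = A·P^α·…, the elasticity with respect to P equals the exponent α at every point.
Here the exponent on P is -1.14, so the price elasticity of demand is -1.14.

-1.14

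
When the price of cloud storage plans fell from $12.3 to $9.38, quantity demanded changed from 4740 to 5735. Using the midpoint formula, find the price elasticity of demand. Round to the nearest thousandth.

%ΔQ = (5735 − 4740)/[(4740 + 5735)/2] = 995/5237.5 ≈ 0.1900.
%Δp = (9.38 − 12.3)/[(12.3 + 9.38)/2] = -2.92/10.84 ≈ -0.2694.
Arc elasticity E = %ΔQ/%Δp ≈ 0.1900/-0.2694 ≈ -0.705.
|E| < 1: demand is inelastic over this range.

-0.705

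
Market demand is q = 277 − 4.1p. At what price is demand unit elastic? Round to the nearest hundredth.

33.78

For linear demand q = a − bp, E = −bp/(a − bp). |E| = 1 ⇒ bp = a − bp ⇒ p = a/(2b).
p = 277/(2·4.1) ≈ 33.78.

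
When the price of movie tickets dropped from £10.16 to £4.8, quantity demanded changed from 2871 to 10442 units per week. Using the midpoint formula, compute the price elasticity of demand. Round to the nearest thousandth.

%Δq = (10442 − 2871)/[(2871 + 10442)/2] = 7571/6656.5 ≈ 1.1374.
%Δp = (4.8 − 10.16)/[(10.16 + 4.8)/2] = -5.36/7.48 ≈ -0.7166.
Arc elasticity E = %Δq/%Δp ≈ 1.1374/-0.7166 ≈ -1.587.
|E| > 1: demand is elastic over this range.

-1.587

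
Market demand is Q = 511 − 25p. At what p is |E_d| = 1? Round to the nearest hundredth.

For linear demand Q = a − bp, E = −bp/(a − bp). |E| = 1 ⇒ bp = a − bp ⇒ p = a/(2b).
p = 511/(2·25) = 10.22.

10.22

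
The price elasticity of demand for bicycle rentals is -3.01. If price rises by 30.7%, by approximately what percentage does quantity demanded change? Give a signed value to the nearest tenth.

%ΔQ ≈ E × %ΔP = (-3.01) × (30.7%) ≈ -92.4%.

-92.4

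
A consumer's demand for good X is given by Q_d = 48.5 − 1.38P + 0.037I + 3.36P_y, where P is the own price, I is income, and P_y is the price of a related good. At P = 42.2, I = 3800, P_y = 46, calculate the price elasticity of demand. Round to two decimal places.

-0.20

Evaluating quantity at (P, I, P_y) gives Q_d = 48.5 − 1.38(42.2) + 0.037(3800) + 3.36(46) = 48.5 − 58.236 + 140.6 + 154.56 = 285.424.
∂Q_d/∂P = −1.38, so E_p = (−1.38)·(42.2/285.424) ≈ -0.20.
|E_p| < 1: demand is inelastic.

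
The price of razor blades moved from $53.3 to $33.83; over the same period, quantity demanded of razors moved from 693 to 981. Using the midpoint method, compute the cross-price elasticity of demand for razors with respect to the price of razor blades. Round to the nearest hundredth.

-0.77

%ΔQ_x = (981 − 693)/[(693+981)/2] = 288/837 ≈ 0.3441.
%ΔP_y = (33.83 − 53.3)/[(53.3+33.83)/2] ≈ -0.4469.
E_xy = 0.3441/-0.4469 ≈ -0.77.
E_xy < 0, so razors and razor blades are complements.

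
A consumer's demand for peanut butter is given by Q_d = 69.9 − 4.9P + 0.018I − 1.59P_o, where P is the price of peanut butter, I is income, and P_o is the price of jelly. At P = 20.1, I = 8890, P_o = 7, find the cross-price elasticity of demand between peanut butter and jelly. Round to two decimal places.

Evaluating quantity at (P, I, P_o) gives Q_d = 69.9 − 4.9(20.1) + 0.018(8890) − 1.59(7) = 69.9 − 98.49 + 160.02 − 11.13 = 120.3.
∂Q_d/∂P_o = −1.59, so E_xy = -1.59·(7/120.3) ≈ -0.09.
E_xy < 0: the goods are complements.

-0.09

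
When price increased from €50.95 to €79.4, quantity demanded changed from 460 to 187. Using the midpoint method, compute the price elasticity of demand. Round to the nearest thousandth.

%Δq = (187 − 460)/[(460 + 187)/2] = -273/323.5 ≈ -0.8439.
%ΔP = (79.4 − 50.95)/[(50.95 + 79.4)/2] = 28.45/65.175 ≈ 0.4365.
Arc elasticity E = %Δq/%ΔP ≈ -0.8439/0.4365 ≈ -1.933.
|E| > 1: demand is elastic over this range.

-1.933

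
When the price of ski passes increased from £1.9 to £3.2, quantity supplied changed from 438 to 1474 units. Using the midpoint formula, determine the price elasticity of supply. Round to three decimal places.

%ΔQ = (1474 − 438)/[(438 + 1474)/2] = 1036/956 ≈ 1.0837.
%ΔP = (3.2 − 1.9)/[(1.9 + 3.2)/2] = 1.3/2.55 ≈ 0.5098.
Arc elasticity E = %ΔQ/%ΔP ≈ 1.0837/0.5098 ≈ 2.126.
|E| > 1: supply is elastic over this range.

2.126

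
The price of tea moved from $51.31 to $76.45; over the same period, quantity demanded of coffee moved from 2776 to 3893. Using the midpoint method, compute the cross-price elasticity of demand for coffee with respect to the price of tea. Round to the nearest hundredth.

0.85

%ΔQ_x = (3893 − 2776)/[(2776+3893)/2] = 1117/3334.5 ≈ 0.3350.
%ΔP_y = (76.45 − 51.31)/[(51.31+76.45)/2] ≈ 0.3936.
E_xy = 0.3350/0.3936 ≈ 0.85.
E_xy > 0, so coffee and tea are substitutes.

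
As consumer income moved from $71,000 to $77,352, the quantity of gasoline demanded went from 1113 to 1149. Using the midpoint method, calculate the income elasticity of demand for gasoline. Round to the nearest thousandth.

0.372

%ΔQ = (1149 − 1113)/[(1113+1149)/2] = 36/1131 ≈ 0.0318.
%ΔI = (77,352 − 71,000)/[(71,000+77,352)/2] = 6352/74176 ≈ 0.0856.
E_I = %ΔQ/%ΔI ≈ 0.372.
E_I ∈ (0,1): normal good (necessity).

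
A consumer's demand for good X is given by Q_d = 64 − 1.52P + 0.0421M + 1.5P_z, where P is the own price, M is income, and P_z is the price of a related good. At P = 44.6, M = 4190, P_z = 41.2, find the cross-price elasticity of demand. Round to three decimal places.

0.264

First evaluate Q_d: 64 − 1.52(44.6) + 0.0421(4190) + 1.5(41.2) = 64 − 67.792 + 176.399 + 61.8 = 234.407.
∂Q_d/∂P_z = +1.5, so E_xy = 1.5·(41.2/234.407) ≈ 0.264.
E_xy > 0: the goods are substitutes.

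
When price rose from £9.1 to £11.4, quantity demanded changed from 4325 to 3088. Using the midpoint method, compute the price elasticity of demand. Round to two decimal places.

-1.49

%Δq = (3088 − 4325)/[(4325 + 3088)/2] = -1237/3706.5 ≈ -0.3337.
%Δp = (11.4 − 9.1)/[(9.1 + 11.4)/2] = 2.3/10.25 ≈ 0.2244.
Arc elasticity E = %Δq/%Δp ≈ -0.3337/0.2244 ≈ -1.49.
|E| > 1: demand is elastic over this range.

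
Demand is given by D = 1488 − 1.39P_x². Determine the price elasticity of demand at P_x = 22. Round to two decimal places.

-1.65

At P_x = 22, D = 815.24.
dD/dP_x = −2·1.39·P_x = −61.16.
Point elasticity E = (dD/dP_x)·(P_x/D) = -61.16 × 22/815.24 ≈ -1.65.
|E| > 1, so demand is elastic at this price.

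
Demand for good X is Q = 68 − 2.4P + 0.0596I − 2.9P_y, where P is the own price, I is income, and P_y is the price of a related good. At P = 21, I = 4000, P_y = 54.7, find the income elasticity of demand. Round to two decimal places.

Substituting, Q = 68 − 2.4(21) + 0.0596(4000) − 2.9(54.7) = 68 − 50.4 + 238.4 − 158.63 = 97.37.
∂Q/∂I = +0.0596, so E_I = 0.0596·(4000/97.37) ≈ 2.45.
E_I > 1: normal good (luxury).

2.45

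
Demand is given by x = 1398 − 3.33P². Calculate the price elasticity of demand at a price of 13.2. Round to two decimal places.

At P = 13.2, x = 817.7808.
dx/dP = −2·3.33·P = −87.912.
Point elasticity E = (dx/dP)·(P/x) = -87.912 × 13.2/817.7808 ≈ -1.42.
|E| > 1, so demand is elastic at this price.

-1.42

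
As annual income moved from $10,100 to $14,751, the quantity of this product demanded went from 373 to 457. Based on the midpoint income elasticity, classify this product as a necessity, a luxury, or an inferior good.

%ΔQ = (457 − 373)/[(373+457)/2] = 84/415 ≈ 0.2024.
%ΔI = (14,751 − 10,100)/[(10,100+14,751)/2] = 4651/12425.5 ≈ 0.3743.
E_I = %ΔQ/%ΔI ≈ 0.541.
E_I ∈ (0,1): normal good (necessity).

necessity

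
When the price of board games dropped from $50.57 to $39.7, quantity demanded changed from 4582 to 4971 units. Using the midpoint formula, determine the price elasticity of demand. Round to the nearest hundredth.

-0.34

%ΔQ = (4971 − 4582)/[(4582 + 4971)/2] = 389/4776.5 ≈ 0.0814.
%ΔP = (39.7 − 50.57)/[(50.57 + 39.7)/2] = -10.87/45.135 ≈ -0.2408.
Arc elasticity E = %ΔQ/%ΔP ≈ 0.0814/-0.2408 ≈ -0.34.
|E| < 1: demand is inelastic over this range.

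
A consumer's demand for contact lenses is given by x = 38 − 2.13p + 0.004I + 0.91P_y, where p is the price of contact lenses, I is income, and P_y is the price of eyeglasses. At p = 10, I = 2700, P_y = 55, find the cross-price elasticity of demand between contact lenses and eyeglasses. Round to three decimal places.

Substituting, x = 38 − 2.13(10) + 0.004(2700) + 0.91(55) = 38 − 21.3 + 10.8 + 50.05 = 77.55.
∂x/∂P_y = +0.91, so E_xy = 0.91·(55/77.55) ≈ 0.645.
E_xy > 0: the goods are substitutes.

0.645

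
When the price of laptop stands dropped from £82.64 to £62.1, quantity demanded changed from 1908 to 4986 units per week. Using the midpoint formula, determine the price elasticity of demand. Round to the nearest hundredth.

-3.15

%Δq = (4986 − 1908)/[(1908 + 4986)/2] = 3078/3447 ≈ 0.8930.
%Δp = (62.1 − 82.64)/[(82.64 + 62.1)/2] = -20.54/72.37 ≈ -0.2838.
Arc elasticity E = %Δq/%Δp ≈ 0.8930/-0.2838 ≈ -3.15.
|E| > 1: demand is elastic over this range.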